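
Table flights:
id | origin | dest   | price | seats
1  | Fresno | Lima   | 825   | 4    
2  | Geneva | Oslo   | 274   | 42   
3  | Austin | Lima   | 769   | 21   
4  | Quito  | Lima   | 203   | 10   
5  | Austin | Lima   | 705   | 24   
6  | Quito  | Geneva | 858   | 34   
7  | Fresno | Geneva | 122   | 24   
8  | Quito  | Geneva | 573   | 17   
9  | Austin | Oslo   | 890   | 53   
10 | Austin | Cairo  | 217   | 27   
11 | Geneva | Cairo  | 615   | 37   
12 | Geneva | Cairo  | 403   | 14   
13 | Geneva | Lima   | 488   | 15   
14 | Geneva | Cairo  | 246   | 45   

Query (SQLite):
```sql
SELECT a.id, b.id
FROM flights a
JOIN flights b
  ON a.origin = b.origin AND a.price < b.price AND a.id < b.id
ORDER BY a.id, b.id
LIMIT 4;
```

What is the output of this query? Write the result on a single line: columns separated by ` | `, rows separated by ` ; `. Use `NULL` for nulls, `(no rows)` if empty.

Pairs (a,b) with same origin, a.price < b.price, a.id < b.id.
origin groups: Austin:{3,5,9,10} Fresno:{1,7} Geneva:{2,11,12,13,14} Quito:{4,6,8}
Ordered by (a.id, b.id); first 4.

2 | 11 ; 2 | 12 ; 2 | 13 ; 3 | 9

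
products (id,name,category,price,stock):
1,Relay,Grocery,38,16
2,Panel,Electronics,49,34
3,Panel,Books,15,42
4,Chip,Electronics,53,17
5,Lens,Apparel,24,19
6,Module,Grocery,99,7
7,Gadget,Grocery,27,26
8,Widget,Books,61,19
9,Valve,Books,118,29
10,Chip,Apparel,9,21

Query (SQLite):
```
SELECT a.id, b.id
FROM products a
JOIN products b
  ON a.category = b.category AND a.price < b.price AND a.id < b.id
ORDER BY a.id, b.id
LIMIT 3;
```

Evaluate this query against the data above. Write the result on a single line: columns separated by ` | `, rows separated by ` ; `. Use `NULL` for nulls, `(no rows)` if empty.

1 | 6 ; 2 | 4 ; 3 | 8

Pairs (a,b) with same category, a.price < b.price, a.id < b.id.
category groups: Apparel:{5,10} Books:{3,8,9} Electronics:{2,4} Grocery:{1,6,7}
Ordered by (a.id, b.id); first 3.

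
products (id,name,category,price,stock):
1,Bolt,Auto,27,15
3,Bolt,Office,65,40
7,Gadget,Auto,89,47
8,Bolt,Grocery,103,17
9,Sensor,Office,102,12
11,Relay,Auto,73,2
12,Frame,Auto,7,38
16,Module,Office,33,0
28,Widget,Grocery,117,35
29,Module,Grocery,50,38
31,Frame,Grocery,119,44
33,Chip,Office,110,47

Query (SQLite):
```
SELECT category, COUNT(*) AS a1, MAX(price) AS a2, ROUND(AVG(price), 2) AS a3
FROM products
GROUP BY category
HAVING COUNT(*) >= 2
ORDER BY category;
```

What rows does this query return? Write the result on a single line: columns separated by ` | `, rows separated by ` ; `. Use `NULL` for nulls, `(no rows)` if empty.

Auto | 4 | 89 | 49 ; Grocery | 4 | 119 | 97.25 ; Office | 4 | 110 | 77.5

Group products by category.
Per group compute: COUNT(*), MAX(price), ROUND(AVG(price), 2).
HAVING: drop groups with fewer than 2 rows.
  Auto: ids {1, 7, 11, 12} → COUNT(*)=4, MAX(price)=89, ROUND(AVG(price), 2)=49
  Grocery: ids {8, 28, 29, 31} → COUNT(*)=4, MAX(price)=119, ROUND(AVG(price), 2)=97.25
  Office: ids {3, 9, 16, 33} → COUNT(*)=4, MAX(price)=110, ROUND(AVG(price), 2)=77.5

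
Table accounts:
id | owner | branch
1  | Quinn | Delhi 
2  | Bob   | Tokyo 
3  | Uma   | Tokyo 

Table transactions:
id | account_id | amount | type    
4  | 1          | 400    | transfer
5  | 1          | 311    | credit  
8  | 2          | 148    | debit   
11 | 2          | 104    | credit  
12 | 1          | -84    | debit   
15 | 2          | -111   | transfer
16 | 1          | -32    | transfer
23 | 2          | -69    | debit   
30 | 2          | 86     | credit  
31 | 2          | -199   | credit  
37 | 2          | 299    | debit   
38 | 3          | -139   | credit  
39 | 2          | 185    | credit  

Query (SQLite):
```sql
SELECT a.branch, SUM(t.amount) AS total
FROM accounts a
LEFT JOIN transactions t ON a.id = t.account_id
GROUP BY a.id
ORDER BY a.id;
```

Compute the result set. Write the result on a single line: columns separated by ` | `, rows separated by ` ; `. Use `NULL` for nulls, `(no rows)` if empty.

LEFT JOIN keeps every accounts row; unmatched ones get NULL for transactions columns.
Group by accounts.id and compute SUM(t.amount). SUM over an all-NULL group is NULL.
  1: ids {4, 5, 12, 16} → SUM(t.amount)=595
  2: ids {8, 11, 15, 23, 30, 31, 37, 39} → SUM(t.amount)=443
  3: ids {38} → SUM(t.amount)=-139

Delhi | 595 ; Tokyo | 443 ; Tokyo | -139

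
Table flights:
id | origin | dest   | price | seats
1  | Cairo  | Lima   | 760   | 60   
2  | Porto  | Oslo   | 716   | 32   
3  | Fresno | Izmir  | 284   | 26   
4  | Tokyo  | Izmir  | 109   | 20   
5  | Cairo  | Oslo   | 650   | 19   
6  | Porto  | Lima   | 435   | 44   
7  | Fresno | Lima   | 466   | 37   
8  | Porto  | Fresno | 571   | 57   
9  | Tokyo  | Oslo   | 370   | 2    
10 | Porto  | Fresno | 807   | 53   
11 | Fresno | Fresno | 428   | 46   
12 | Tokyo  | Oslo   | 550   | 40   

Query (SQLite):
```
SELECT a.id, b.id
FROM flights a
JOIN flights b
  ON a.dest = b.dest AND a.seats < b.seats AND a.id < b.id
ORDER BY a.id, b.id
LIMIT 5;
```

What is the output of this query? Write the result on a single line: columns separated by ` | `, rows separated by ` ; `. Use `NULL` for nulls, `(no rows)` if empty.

2 | 12 ; 5 | 12 ; 9 | 12

Pairs (a,b) with same dest, a.seats < b.seats, a.id < b.id.
dest groups: Fresno:{8,10,11} Izmir:{3,4} Lima:{1,6,7} Oslo:{2,5,9,12}
Ordered by (a.id, b.id); first 5.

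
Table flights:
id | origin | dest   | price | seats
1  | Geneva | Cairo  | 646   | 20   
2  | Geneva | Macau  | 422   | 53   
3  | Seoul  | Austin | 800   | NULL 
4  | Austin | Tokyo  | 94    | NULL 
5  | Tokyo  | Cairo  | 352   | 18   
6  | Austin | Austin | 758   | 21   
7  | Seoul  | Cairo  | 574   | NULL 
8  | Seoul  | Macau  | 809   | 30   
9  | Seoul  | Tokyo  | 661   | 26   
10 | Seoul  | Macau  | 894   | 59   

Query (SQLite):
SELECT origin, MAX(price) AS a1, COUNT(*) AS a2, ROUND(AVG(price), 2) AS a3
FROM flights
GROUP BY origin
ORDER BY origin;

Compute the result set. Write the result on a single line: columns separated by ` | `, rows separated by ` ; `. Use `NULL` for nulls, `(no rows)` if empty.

Austin | 758 | 2 | 426 ; Geneva | 646 | 2 | 534 ; Seoul | 894 | 5 | 747.6 ; Tokyo | 352 | 1 | 352

Group flights by origin.
Per group compute: MAX(price), COUNT(*), ROUND(AVG(price), 2).
  Austin: ids {4, 6} → MAX(price)=758, COUNT(*)=2, ROUND(AVG(price), 2)=426
  Geneva: ids {1, 2} → MAX(price)=646, COUNT(*)=2, ROUND(AVG(price), 2)=534
  Seoul: ids {3, 7, 8, 9, 10} → MAX(price)=894, COUNT(*)=5, ROUND(AVG(price), 2)=747.6
  Tokyo: ids {5} → MAX(price)=352, COUNT(*)=1, ROUND(AVG(price), 2)=352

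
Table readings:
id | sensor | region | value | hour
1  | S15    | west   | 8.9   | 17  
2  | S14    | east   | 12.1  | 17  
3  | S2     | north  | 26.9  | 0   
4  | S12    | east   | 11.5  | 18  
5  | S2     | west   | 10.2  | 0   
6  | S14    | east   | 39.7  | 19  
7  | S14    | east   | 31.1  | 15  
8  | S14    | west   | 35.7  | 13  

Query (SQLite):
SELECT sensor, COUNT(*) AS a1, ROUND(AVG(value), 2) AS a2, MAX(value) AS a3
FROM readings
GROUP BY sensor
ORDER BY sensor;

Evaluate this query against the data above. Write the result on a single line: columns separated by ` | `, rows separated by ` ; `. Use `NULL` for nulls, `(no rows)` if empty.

S12 | 1 | 11.5 | 11.5 ; S14 | 4 | 29.65 | 39.7 ; S15 | 1 | 8.9 | 8.9 ; S2 | 2 | 18.55 | 26.9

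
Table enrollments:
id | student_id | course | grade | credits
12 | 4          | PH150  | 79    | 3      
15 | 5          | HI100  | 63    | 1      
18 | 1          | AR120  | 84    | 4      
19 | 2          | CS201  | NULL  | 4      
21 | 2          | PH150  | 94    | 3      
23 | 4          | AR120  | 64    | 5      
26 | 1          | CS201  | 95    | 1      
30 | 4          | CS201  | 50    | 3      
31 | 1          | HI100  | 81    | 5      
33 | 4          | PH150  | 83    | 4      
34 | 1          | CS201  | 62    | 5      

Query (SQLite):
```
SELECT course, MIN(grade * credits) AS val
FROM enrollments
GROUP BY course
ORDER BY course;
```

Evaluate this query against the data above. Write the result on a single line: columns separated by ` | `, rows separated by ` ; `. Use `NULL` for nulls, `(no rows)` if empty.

AR120 | 320 ; CS201 | 95 ; HI100 | 63 ; PH150 | 237

For each row compute grade * credits.
Group by course; take MIN of the expression per group.
  AR120: ids {18, 23} → MIN(grade * credits)=320
  CS201: ids {19, 26, 30, 34} → MIN(grade * credits)=95
  HI100: ids {15, 31} → MIN(grade * credits)=63
  PH150: ids {12, 21, 33} → MIN(grade * credits)=237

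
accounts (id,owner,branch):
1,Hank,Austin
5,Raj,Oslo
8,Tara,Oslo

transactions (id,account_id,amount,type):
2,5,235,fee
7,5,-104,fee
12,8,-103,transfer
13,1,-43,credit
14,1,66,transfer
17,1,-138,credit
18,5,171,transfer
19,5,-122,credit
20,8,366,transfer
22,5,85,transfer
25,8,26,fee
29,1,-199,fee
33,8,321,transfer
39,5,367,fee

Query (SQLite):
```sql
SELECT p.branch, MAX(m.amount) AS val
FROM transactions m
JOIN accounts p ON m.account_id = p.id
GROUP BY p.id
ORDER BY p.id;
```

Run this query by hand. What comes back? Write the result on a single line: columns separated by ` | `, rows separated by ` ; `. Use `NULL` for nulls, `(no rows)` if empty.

Austin | 66 ; Oslo | 367 ; Oslo | 366

Join each transactions row to its accounts via account_id.
Group joined rows by accounts.id; compute MAX(m.amount) per group.
  1: ids {13, 14, 17, 29} → MAX(m.amount)=66
  5: ids {2, 7, 18, 19, 22, 39} → MAX(m.amount)=367
  8: ids {12, 20, 25, 33} → MAX(m.amount)=366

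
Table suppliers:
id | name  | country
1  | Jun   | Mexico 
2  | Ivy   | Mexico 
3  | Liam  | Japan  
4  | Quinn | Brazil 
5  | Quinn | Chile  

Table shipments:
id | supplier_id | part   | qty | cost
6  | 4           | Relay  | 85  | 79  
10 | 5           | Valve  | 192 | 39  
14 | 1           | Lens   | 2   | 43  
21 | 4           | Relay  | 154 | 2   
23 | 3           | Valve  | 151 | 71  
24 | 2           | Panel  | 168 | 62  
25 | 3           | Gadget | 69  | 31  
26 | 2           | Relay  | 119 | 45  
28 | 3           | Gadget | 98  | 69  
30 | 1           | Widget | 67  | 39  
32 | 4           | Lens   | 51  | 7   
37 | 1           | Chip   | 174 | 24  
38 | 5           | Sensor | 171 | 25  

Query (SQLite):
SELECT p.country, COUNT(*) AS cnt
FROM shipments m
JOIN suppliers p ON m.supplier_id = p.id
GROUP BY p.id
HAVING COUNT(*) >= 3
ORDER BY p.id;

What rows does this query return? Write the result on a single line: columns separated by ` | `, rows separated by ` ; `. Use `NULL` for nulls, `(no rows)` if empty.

Mexico | 3 ; Japan | 3 ; Brazil | 3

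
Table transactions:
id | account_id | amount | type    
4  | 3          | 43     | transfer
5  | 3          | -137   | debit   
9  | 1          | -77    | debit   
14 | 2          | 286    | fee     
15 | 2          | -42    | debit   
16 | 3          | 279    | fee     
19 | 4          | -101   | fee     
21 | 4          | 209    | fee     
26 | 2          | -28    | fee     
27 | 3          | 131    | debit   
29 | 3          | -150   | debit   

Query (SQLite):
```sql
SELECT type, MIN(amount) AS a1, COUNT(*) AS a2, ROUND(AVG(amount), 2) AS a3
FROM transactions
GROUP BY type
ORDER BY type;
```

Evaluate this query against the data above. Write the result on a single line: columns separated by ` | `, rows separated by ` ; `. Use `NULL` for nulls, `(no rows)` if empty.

debit | -150 | 5 | -55 ; fee | -101 | 5 | 129 ; transfer | 43 | 1 | 43

Group transactions by type.
Per group compute: MIN(amount), COUNT(*), ROUND(AVG(amount), 2).
  debit: ids {5, 9, 15, 27, 29} → MIN(amount)=-150, COUNT(*)=5, ROUND(AVG(amount), 2)=-55
  fee: ids {14, 16, 19, 21, 26} → MIN(amount)=-101, COUNT(*)=5, ROUND(AVG(amount), 2)=129
  transfer: ids {4} → MIN(amount)=43, COUNT(*)=1, ROUND(AVG(amount), 2)=43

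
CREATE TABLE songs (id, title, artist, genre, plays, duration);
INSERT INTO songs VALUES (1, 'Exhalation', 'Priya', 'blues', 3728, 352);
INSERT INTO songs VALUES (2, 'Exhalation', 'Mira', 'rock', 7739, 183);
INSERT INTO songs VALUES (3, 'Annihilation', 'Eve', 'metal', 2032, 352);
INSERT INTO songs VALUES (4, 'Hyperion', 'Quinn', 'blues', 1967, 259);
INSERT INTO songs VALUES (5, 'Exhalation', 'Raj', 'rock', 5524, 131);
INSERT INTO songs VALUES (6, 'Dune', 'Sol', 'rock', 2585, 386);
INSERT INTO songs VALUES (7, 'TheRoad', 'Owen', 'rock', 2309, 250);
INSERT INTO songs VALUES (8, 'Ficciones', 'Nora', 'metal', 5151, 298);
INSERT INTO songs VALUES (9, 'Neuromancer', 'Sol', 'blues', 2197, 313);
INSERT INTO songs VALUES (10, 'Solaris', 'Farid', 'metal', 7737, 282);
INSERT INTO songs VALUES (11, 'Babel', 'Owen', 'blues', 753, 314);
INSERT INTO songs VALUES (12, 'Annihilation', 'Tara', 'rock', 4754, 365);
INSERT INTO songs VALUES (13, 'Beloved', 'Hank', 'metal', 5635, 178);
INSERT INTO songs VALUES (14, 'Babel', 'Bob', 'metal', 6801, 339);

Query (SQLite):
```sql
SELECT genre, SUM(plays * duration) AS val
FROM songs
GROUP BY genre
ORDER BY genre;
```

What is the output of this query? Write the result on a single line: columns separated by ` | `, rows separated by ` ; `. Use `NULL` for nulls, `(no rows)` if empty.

blues | 2745812 ; metal | 7740665 ; rock | 5450151

For each row compute plays * duration.
Group by genre; take SUM of the expression per group.
  blues: ids {1, 4, 9, 11} → SUM(plays * duration)=2745812
  metal: ids {3, 8, 10, 13, 14} → SUM(plays * duration)=7740665
  rock: ids {2, 5, 6, 7, 12} → SUM(plays * duration)=5450151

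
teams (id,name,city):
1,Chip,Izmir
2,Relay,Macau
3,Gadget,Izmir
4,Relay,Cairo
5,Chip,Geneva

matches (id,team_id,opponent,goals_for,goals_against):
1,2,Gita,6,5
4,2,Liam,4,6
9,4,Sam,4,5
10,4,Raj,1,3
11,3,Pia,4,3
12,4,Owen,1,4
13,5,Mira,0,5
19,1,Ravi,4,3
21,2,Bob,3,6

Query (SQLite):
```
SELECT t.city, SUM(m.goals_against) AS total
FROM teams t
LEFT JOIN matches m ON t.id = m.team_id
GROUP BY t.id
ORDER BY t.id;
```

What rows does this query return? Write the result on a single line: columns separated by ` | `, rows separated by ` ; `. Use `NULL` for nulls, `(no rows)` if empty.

LEFT JOIN keeps every teams row; unmatched ones get NULL for matches columns.
Group by teams.id and compute SUM(m.goals_against). SUM over an all-NULL group is NULL.
  1: ids {19} → SUM(m.goals_against)=3
  2: ids {1, 4, 21} → SUM(m.goals_against)=17
  3: ids {11} → SUM(m.goals_against)=3
  4: ids {9, 10, 12} → SUM(m.goals_against)=12
  5: ids {13} → SUM(m.goals_against)=5

Izmir | 3 ; Macau | 17 ; Izmir | 3 ; Cairo | 12 ; Geneva | 5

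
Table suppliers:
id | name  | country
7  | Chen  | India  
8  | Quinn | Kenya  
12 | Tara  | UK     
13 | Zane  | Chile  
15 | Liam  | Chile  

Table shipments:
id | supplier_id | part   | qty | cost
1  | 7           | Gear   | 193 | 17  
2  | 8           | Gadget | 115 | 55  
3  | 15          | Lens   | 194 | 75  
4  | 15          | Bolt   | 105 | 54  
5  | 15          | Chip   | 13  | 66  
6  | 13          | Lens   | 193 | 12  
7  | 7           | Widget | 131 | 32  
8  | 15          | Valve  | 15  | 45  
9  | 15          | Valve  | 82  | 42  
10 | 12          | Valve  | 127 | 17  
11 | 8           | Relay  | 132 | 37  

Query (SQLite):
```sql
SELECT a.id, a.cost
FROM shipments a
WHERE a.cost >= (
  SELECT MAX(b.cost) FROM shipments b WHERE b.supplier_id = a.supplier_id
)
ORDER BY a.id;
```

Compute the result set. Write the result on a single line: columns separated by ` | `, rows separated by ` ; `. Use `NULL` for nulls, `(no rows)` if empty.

For each shipments row a, compute MAX(cost) over rows sharing a.supplier_id.
Keep row a if a.cost >= that per-group MAX.
  supplier_id=7: MAX(cost) = 32
  supplier_id=8: MAX(cost) = 55
  supplier_id=12: MAX(cost) = 17
  supplier_id=13: MAX(cost) = 12
  supplier_id=15: MAX(cost) = 75

2 | 55 ; 3 | 75 ; 6 | 12 ; 7 | 32 ; 10 | 17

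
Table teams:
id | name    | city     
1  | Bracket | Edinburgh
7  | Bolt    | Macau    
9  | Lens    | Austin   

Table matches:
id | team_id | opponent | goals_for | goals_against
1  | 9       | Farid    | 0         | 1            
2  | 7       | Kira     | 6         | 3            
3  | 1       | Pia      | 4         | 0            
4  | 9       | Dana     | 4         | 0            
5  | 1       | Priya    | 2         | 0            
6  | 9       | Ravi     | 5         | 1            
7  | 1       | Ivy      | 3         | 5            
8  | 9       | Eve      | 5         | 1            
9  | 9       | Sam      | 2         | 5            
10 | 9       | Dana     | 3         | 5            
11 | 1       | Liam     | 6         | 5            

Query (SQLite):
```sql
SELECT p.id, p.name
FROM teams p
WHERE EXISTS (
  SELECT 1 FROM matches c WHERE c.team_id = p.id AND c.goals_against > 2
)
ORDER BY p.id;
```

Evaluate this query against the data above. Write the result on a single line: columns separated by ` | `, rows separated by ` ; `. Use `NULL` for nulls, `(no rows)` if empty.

1 | Bracket ; 7 | Bolt ; 9 | Lens

For each teams row, check whether any matches with matching team_id has goals_against > 2.
Keep rows where that is true.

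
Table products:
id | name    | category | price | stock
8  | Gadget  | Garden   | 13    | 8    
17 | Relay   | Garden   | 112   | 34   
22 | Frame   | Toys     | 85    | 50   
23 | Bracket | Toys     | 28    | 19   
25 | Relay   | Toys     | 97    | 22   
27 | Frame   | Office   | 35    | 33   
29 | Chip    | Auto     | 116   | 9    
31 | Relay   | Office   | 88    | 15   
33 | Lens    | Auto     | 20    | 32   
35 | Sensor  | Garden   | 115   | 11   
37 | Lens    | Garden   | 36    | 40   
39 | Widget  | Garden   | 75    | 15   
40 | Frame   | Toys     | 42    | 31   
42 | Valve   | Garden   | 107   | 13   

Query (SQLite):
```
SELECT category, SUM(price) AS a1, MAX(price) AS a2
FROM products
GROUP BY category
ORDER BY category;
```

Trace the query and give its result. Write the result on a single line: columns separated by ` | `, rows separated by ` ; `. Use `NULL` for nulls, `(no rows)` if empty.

Auto | 136 | 116 ; Garden | 458 | 115 ; Office | 123 | 88 ; Toys | 252 | 97

Group products by category.
Per group compute: SUM(price), MAX(price).
  Auto: ids {29, 33} → SUM(price)=136, MAX(price)=116
  Garden: ids {8, 17, 35, 37, 39, 42} → SUM(price)=458, MAX(price)=115
  Office: ids {27, 31} → SUM(price)=123, MAX(price)=88
  Toys: ids {22, 23, 25, 40} → SUM(price)=252, MAX(price)=97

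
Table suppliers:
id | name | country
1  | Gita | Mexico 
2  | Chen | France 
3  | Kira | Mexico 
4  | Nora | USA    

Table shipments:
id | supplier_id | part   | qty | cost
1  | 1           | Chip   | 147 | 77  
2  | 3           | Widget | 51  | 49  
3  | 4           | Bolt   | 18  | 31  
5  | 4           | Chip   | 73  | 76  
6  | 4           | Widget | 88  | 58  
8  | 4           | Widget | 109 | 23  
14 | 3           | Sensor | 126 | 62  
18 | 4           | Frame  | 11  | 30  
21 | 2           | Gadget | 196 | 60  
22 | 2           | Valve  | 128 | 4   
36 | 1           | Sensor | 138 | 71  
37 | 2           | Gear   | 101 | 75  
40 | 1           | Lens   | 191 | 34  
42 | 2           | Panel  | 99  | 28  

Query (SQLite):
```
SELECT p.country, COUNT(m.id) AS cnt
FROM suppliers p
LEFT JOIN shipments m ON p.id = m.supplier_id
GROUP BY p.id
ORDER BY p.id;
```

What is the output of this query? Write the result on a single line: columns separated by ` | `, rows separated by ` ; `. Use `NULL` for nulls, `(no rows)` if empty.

Mexico | 3 ; France | 4 ; Mexico | 2 ; USA | 5

LEFT JOIN keeps every suppliers row; unmatched ones get NULL for shipments columns.
Group by suppliers.id and compute COUNT(m.id). COUNT(col) of an all-NULL group is 0.
  1: ids {1, 36, 40} → COUNT(m.id)=3
  2: ids {21, 22, 37, 42} → COUNT(m.id)=4
  3: ids {2, 14} → COUNT(m.id)=2
  4: ids {3, 5, 6, 8, 18} → COUNT(m.id)=5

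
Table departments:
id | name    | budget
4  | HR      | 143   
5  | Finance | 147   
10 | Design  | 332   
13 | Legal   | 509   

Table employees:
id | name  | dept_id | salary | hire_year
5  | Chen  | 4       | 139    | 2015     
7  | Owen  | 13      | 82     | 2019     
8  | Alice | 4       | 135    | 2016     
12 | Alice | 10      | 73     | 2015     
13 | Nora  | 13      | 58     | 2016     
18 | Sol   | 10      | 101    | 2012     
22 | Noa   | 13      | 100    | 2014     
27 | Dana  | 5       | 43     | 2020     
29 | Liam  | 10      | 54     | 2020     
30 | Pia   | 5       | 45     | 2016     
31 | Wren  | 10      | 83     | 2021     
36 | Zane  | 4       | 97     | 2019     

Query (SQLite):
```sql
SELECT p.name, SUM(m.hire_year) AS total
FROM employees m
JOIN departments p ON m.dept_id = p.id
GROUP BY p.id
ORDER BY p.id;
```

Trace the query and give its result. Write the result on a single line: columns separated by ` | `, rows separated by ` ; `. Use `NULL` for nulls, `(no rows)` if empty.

Join each employees row to its departments via dept_id.
Group joined rows by departments.id; compute SUM(m.hire_year) per group.
  4: ids {5, 8, 36} → SUM(m.hire_year)=6050
  5: ids {27, 30} → SUM(m.hire_year)=4036
  10: ids {12, 18, 29, 31} → SUM(m.hire_year)=8068
  13: ids {7, 13, 22} → SUM(m.hire_year)=6049

HR | 6050 ; Finance | 4036 ; Design | 8068 ; Legal | 6049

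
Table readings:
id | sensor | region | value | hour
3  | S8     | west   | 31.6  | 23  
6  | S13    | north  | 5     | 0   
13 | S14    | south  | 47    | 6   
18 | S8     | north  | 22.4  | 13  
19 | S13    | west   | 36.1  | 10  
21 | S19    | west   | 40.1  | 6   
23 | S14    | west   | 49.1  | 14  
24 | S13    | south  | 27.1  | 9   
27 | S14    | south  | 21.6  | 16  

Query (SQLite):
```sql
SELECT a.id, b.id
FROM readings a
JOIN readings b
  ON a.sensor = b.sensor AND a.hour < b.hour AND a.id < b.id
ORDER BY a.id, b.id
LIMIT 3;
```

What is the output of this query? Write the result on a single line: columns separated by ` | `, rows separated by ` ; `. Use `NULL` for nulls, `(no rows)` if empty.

Pairs (a,b) with same sensor, a.hour < b.hour, a.id < b.id.
sensor groups: S13:{6,19,24} S14:{13,23,27} S19:{21} S8:{3,18}
Ordered by (a.id, b.id); first 3.

6 | 19 ; 6 | 24 ; 13 | 23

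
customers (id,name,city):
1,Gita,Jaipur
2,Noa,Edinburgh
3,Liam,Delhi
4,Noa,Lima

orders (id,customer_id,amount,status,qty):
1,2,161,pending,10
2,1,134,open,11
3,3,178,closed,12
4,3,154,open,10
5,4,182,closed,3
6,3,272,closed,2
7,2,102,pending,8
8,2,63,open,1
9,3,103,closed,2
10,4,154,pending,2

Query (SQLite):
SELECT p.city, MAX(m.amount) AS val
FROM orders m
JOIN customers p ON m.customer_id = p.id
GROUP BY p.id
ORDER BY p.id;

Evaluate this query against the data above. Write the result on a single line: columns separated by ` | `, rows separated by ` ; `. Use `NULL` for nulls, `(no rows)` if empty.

Jaipur | 134 ; Edinburgh | 161 ; Delhi | 272 ; Lima | 182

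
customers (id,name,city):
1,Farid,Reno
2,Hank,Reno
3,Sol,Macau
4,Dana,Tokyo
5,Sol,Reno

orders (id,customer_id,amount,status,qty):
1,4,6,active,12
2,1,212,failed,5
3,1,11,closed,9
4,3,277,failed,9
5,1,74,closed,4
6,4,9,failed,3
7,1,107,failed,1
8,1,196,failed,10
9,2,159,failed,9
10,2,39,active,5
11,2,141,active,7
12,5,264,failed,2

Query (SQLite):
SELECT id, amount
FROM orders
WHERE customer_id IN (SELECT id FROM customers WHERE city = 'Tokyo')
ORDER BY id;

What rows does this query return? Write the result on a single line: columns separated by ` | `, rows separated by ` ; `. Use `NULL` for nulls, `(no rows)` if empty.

1 | 6 ; 6 | 9

Inner query: customers.id where city = 'Tokyo'.
Outer: keep orders rows whose customer_id is in that set.
Inner query → {4}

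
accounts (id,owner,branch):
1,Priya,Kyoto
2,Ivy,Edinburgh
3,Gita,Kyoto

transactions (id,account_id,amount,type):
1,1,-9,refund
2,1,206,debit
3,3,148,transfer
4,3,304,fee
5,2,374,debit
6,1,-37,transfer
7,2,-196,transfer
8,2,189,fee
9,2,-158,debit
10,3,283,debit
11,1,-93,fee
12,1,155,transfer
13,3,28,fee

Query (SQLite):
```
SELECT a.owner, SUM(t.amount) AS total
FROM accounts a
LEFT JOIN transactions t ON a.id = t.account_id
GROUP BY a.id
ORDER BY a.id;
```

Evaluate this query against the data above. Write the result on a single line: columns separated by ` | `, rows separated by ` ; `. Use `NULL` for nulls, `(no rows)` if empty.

LEFT JOIN keeps every accounts row; unmatched ones get NULL for transactions columns.
Group by accounts.id and compute SUM(t.amount). SUM over an all-NULL group is NULL.
  1: ids {1, 2, 6, 11, 12} → SUM(t.amount)=222
  2: ids {5, 7, 8, 9} → SUM(t.amount)=209
  3: ids {3, 4, 10, 13} → SUM(t.amount)=763

Priya | 222 ; Ivy | 209 ; Gita | 763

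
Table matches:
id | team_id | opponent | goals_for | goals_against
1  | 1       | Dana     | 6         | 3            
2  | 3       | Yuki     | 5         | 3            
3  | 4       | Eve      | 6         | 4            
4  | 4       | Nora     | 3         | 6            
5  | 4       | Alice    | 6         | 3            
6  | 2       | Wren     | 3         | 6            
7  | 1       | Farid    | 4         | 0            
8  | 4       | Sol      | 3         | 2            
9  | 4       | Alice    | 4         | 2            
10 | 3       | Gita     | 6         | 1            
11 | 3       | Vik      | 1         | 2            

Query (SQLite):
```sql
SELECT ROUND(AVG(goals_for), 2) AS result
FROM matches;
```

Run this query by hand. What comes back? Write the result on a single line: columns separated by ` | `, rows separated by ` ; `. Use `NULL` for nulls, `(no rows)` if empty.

4.27

All goals_for values: [6, 5, 6, 3, 6, 3, 4, 3, 4, 6, 1].
AVG = 47 / 11 (rounded to 2 dp).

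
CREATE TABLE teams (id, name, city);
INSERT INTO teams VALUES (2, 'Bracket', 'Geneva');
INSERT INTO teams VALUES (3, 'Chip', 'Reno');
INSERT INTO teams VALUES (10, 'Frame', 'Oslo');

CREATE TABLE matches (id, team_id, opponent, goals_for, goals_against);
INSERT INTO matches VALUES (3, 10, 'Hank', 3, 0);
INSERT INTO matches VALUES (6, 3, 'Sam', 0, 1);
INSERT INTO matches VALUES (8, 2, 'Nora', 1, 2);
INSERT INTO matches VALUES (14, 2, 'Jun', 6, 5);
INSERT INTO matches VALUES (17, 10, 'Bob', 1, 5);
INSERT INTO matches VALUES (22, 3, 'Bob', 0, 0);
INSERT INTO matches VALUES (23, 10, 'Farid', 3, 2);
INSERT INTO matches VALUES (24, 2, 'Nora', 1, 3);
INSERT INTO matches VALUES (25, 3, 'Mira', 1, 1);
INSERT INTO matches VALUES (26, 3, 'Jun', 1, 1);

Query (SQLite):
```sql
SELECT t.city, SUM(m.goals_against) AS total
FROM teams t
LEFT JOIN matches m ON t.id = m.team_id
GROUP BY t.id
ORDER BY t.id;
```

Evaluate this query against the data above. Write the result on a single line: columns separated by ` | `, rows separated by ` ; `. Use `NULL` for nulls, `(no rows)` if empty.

LEFT JOIN keeps every teams row; unmatched ones get NULL for matches columns.
Group by teams.id and compute SUM(m.goals_against). SUM over an all-NULL group is NULL.
  2: ids {8, 14, 24} → SUM(m.goals_against)=10
  3: ids {6, 22, 25, 26} → SUM(m.goals_against)=3
  10: ids {3, 17, 23} → SUM(m.goals_against)=7

Geneva | 10 ; Reno | 3 ; Oslo | 7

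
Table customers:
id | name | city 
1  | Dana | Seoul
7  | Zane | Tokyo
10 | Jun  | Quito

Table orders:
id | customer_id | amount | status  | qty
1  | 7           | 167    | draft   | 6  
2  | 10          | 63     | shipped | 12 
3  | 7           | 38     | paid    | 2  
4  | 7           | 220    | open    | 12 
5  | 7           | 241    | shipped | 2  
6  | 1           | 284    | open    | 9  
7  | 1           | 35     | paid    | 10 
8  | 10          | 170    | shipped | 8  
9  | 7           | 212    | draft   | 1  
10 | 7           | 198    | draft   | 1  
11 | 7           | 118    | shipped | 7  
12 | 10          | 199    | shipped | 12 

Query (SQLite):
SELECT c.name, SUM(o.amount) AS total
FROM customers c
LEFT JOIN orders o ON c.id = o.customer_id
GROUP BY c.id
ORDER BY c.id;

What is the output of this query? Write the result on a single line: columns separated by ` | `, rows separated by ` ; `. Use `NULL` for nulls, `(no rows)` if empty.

Dana | 319 ; Zane | 1194 ; Jun | 432

LEFT JOIN keeps every customers row; unmatched ones get NULL for orders columns.
Group by customers.id and compute SUM(o.amount). SUM over an all-NULL group is NULL.
  1: ids {6, 7} → SUM(o.amount)=319
  7: ids {1, 3, 4, 5, 9, 10, 11} → SUM(o.amount)=1194
  10: ids {2, 8, 12} → SUM(o.amount)=432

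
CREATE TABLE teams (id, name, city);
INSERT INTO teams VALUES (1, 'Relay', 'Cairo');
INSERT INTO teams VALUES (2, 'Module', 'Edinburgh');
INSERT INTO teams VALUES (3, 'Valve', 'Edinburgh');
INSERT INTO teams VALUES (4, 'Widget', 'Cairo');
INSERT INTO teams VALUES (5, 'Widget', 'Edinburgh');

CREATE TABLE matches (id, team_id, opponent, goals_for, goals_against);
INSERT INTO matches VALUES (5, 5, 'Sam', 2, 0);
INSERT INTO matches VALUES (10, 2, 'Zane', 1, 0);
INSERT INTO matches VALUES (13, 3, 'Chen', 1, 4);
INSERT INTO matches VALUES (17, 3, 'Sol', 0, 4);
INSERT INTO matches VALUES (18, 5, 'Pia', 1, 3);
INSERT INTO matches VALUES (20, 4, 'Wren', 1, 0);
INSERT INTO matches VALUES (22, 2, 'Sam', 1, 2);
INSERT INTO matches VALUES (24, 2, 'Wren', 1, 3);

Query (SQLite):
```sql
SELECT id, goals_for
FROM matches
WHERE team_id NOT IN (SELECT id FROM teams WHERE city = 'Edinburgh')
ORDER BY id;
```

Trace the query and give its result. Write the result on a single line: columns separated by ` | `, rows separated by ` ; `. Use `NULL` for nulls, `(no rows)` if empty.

20 | 1

Inner query: teams.id where city = 'Edinburgh'.
Outer: keep matches rows whose team_id is not in that set.
Inner query → {2, 3, 5}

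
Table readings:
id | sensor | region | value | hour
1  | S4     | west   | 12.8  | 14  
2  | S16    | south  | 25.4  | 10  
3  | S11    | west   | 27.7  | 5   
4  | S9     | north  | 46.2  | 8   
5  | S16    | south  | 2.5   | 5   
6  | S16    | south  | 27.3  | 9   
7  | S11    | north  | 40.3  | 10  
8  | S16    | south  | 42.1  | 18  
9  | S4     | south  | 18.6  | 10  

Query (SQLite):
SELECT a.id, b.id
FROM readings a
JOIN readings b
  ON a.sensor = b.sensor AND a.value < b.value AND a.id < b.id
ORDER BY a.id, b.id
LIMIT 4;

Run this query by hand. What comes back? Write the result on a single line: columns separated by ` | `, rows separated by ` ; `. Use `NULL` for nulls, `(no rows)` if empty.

Pairs (a,b) with same sensor, a.value < b.value, a.id < b.id.
sensor groups: S11:{3,7} S16:{2,5,6,8} S4:{1,9} S9:{4}
Ordered by (a.id, b.id); first 4.

1 | 9 ; 2 | 6 ; 2 | 8 ; 3 | 7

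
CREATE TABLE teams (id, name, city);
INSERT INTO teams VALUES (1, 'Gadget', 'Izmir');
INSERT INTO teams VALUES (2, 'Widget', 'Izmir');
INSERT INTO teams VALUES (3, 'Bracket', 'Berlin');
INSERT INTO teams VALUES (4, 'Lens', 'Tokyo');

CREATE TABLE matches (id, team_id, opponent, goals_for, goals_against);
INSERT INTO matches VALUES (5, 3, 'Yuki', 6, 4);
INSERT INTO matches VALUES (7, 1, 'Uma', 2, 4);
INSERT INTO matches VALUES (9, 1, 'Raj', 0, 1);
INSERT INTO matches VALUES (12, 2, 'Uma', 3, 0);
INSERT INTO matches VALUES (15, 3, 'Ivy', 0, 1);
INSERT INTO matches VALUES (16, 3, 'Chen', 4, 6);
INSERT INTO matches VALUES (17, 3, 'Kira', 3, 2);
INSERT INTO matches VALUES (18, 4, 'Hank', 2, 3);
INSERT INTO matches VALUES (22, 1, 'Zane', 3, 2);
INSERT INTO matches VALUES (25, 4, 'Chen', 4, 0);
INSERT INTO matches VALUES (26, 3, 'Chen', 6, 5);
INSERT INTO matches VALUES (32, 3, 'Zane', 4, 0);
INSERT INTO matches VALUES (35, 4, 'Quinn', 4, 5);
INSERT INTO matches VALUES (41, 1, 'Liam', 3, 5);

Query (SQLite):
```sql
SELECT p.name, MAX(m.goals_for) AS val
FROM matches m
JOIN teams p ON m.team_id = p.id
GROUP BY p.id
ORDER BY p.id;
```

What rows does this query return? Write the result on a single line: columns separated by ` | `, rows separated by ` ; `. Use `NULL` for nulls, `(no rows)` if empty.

Gadget | 3 ; Widget | 3 ; Bracket | 6 ; Lens | 4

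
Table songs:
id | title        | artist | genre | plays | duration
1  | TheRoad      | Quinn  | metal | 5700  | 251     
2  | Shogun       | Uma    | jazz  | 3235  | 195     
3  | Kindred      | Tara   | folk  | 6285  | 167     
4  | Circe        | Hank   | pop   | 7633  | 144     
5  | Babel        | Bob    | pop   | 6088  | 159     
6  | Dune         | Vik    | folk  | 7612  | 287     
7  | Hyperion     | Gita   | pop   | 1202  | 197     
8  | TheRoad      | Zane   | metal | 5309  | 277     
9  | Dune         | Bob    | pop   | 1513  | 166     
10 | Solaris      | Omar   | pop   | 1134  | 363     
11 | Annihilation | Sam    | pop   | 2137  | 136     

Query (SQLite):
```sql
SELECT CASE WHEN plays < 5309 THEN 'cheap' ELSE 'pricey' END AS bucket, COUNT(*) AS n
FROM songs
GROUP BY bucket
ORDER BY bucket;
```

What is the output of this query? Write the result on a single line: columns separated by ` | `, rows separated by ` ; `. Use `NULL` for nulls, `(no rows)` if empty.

Bucket rows by plays < 5309 → 'cheap' else 'pricey'; count each bucket.

cheap | 5 ; pricey | 6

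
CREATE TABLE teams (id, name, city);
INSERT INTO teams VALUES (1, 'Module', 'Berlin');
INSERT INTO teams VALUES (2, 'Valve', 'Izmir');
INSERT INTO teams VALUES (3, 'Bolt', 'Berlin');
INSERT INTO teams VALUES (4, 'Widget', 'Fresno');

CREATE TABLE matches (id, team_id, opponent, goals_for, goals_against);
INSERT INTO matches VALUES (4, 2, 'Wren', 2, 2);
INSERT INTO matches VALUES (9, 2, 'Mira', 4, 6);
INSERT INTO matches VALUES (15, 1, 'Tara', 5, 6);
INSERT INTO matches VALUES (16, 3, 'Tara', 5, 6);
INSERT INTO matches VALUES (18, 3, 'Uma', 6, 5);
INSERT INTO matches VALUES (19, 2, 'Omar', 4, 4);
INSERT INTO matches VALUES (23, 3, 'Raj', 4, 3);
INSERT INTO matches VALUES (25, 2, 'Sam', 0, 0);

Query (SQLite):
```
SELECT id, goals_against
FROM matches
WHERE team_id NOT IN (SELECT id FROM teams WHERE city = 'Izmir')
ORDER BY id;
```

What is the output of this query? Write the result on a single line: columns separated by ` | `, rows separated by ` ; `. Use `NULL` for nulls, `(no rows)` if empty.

15 | 6 ; 16 | 6 ; 18 | 5 ; 23 | 3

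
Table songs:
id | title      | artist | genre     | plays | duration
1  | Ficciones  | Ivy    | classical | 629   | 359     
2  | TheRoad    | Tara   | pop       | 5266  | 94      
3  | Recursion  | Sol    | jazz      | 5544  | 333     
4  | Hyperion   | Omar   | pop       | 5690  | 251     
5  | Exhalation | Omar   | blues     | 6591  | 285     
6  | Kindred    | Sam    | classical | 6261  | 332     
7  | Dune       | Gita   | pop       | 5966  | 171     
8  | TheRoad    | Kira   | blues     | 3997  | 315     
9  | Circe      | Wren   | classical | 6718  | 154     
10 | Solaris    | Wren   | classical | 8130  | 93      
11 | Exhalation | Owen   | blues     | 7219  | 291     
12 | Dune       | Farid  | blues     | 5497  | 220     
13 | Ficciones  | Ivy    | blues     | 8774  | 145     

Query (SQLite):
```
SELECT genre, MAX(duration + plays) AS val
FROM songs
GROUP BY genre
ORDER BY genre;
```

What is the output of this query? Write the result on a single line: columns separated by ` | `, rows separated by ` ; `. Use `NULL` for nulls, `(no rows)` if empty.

For each row compute duration + plays.
Group by genre; take MAX of the expression per group.
  blues: ids {5, 8, 11, 12, 13} → MAX(duration + plays)=8919
  classical: ids {1, 6, 9, 10} → MAX(duration + plays)=8223
  jazz: ids {3} → MAX(duration + plays)=5877
  pop: ids {2, 4, 7} → MAX(duration + plays)=6137

blues | 8919 ; classical | 8223 ; jazz | 5877 ; pop | 6137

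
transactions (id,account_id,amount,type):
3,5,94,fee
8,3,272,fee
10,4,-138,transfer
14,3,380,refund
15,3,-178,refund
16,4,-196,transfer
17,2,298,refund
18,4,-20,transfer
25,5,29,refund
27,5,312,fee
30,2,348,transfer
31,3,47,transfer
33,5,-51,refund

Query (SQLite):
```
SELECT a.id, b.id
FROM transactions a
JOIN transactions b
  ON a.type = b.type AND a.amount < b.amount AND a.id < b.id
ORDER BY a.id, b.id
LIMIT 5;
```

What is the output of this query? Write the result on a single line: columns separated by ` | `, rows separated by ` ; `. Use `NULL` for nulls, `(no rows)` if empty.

3 | 8 ; 3 | 27 ; 8 | 27 ; 10 | 18 ; 10 | 30

Pairs (a,b) with same type, a.amount < b.amount, a.id < b.id.
type groups: fee:{3,8,27} refund:{14,15,17,25,33} transfer:{10,16,18,30,31}
Ordered by (a.id, b.id); first 5.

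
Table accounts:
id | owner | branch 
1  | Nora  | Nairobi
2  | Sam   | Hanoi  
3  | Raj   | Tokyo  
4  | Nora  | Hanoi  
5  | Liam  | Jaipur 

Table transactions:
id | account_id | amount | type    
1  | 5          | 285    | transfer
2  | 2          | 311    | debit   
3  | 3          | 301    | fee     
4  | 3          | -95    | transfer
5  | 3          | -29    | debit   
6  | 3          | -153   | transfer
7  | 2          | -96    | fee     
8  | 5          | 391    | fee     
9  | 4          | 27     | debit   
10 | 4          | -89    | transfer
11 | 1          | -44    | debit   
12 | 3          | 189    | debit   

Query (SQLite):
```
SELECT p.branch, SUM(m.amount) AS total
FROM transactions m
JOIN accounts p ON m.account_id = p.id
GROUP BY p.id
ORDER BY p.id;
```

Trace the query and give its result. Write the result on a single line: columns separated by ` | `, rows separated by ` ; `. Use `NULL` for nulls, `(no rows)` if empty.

Join each transactions row to its accounts via account_id.
Group joined rows by accounts.id; compute SUM(m.amount) per group.
  1: ids {11} → SUM(m.amount)=-44
  2: ids {2, 7} → SUM(m.amount)=215
  3: ids {3, 4, 5, 6, 12} → SUM(m.amount)=213
  4: ids {9, 10} → SUM(m.amount)=-62
  5: ids {1, 8} → SUM(m.amount)=676

Nairobi | -44 ; Hanoi | 215 ; Tokyo | 213 ; Hanoi | -62 ; Jaipur | 676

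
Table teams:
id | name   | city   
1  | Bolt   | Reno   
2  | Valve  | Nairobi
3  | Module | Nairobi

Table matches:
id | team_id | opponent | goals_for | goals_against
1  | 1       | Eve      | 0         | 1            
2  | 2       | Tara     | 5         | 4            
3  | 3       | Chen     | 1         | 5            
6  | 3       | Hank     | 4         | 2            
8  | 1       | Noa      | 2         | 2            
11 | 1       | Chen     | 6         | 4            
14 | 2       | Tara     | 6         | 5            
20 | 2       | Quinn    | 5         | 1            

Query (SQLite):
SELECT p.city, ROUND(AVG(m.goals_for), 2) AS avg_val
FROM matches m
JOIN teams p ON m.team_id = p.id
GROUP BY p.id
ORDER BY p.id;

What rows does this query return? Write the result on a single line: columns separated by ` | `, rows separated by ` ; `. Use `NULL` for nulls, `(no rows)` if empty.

Join each matches row to its teams via team_id.
Group joined rows by teams.id; compute ROUND(AVG(m.goals_for), 2) per group.
  1: ids {1, 8, 11} → ROUND(AVG(m.goals_for), 2)=2.67
  2: ids {2, 14, 20} → ROUND(AVG(m.goals_for), 2)=5.33
  3: ids {3, 6} → ROUND(AVG(m.goals_for), 2)=2.5

Reno | 2.67 ; Nairobi | 5.33 ; Nairobi | 2.5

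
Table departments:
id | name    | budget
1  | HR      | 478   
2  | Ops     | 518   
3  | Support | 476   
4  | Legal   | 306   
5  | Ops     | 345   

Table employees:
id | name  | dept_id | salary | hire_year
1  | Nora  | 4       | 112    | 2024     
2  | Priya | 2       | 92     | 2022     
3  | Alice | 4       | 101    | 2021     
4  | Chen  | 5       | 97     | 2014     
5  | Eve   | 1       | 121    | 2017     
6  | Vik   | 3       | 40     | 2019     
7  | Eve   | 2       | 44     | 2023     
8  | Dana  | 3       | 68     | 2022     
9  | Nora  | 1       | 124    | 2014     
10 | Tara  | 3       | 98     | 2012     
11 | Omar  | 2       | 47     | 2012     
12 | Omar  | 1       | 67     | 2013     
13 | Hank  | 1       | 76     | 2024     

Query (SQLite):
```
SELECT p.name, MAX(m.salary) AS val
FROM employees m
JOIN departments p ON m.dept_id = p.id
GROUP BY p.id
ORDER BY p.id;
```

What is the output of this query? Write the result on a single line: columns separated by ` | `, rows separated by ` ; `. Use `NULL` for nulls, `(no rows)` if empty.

Join each employees row to its departments via dept_id.
Group joined rows by departments.id; compute MAX(m.salary) per group.
  1: ids {5, 9, 12, 13} → MAX(m.salary)=124
  2: ids {2, 7, 11} → MAX(m.salary)=92
  3: ids {6, 8, 10} → MAX(m.salary)=98
  4: ids {1, 3} → MAX(m.salary)=112
  5: ids {4} → MAX(m.salary)=97

HR | 124 ; Ops | 92 ; Support | 98 ; Legal | 112 ; Ops | 97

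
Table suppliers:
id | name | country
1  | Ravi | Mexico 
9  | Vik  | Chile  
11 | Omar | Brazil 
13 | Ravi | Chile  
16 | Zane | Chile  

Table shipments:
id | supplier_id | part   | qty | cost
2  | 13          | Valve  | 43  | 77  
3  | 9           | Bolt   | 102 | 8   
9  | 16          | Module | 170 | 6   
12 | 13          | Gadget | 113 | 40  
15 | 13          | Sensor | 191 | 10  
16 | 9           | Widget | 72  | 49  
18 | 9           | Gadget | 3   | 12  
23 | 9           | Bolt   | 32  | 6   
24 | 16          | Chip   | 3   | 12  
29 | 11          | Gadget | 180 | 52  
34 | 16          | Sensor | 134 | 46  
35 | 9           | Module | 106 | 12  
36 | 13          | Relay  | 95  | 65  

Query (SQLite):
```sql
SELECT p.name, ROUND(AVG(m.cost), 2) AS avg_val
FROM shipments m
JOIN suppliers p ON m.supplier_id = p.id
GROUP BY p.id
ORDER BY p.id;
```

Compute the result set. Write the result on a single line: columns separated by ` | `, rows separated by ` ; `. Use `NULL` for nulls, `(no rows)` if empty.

Vik | 17.4 ; Omar | 52 ; Ravi | 48 ; Zane | 21.33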